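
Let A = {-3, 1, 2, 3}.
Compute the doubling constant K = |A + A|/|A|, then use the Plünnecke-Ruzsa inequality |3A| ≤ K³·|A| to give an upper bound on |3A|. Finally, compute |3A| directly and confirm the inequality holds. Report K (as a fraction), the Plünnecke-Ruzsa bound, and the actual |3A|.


|A| = 4.
Step 1: Compute A + A by enumerating all 16 pairs.
A + A = {-6, -2, -1, 0, 2, 3, 4, 5, 6}, so |A + A| = 9.
Step 2: Doubling constant K = |A + A|/|A| = 9/4 = 9/4 ≈ 2.2500.
Step 3: Plünnecke-Ruzsa gives |3A| ≤ K³·|A| = (2.2500)³ · 4 ≈ 45.5625.
Step 4: Compute 3A = A + A + A directly by enumerating all triples (a,b,c) ∈ A³; |3A| = 15.
Step 5: Check 15 ≤ 45.5625? Yes ✓.

K = 9/4, Plünnecke-Ruzsa bound K³|A| ≈ 45.5625, |3A| = 15, inequality holds.


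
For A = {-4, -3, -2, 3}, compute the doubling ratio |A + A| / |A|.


|A| = 4.
Compute A + A by enumerating all 16 pairs.
A + A = {-8, -7, -6, -5, -4, -1, 0, 1, 6}, so |A + A| = 9.
K = |A + A| / |A| = 9/4 (already in lowest terms) ≈ 2.2500.
Reference: AP of size 4 gives K = 7/4 ≈ 1.7500; a fully generic set of size 4 gives K ≈ 2.5000.

|A| = 4, |A + A| = 9, K = 9/4.


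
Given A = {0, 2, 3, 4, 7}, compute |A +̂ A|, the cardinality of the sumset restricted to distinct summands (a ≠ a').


Restricted sumset: A +̂ A = {a + a' : a ∈ A, a' ∈ A, a ≠ a'}.
Equivalently, take A + A and drop any sum 2a that is achievable ONLY as a + a for a ∈ A (i.e. sums representable only with equal summands).
Enumerate pairs (a, a') with a < a' (symmetric, so each unordered pair gives one sum; this covers all a ≠ a'):
  0 + 2 = 2
  0 + 3 = 3
  0 + 4 = 4
  0 + 7 = 7
  2 + 3 = 5
  2 + 4 = 6
  2 + 7 = 9
  3 + 4 = 7
  3 + 7 = 10
  4 + 7 = 11
Collected distinct sums: {2, 3, 4, 5, 6, 7, 9, 10, 11}
|A +̂ A| = 9
(Reference bound: |A +̂ A| ≥ 2|A| - 3 for |A| ≥ 2, with |A| = 5 giving ≥ 7.)

|A +̂ A| = 9


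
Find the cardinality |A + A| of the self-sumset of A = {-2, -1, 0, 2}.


A + A = {a + a' : a, a' ∈ A}; |A| = 4.
General bounds: 2|A| - 1 ≤ |A + A| ≤ |A|(|A|+1)/2, i.e. 7 ≤ |A + A| ≤ 10.
Lower bound 2|A|-1 is attained iff A is an arithmetic progression.
Enumerate sums a + a' for a ≤ a' (symmetric, so this suffices):
a = -2: -2+-2=-4, -2+-1=-3, -2+0=-2, -2+2=0
a = -1: -1+-1=-2, -1+0=-1, -1+2=1
a = 0: 0+0=0, 0+2=2
a = 2: 2+2=4
Distinct sums: {-4, -3, -2, -1, 0, 1, 2, 4}
|A + A| = 8

|A + A| = 8


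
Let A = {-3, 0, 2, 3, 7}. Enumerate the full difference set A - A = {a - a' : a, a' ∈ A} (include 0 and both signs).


A - A = {a - a' : a, a' ∈ A}.
Compute a - a' for each ordered pair (a, a'):
a = -3: -3--3=0, -3-0=-3, -3-2=-5, -3-3=-6, -3-7=-10
a = 0: 0--3=3, 0-0=0, 0-2=-2, 0-3=-3, 0-7=-7
a = 2: 2--3=5, 2-0=2, 2-2=0, 2-3=-1, 2-7=-5
a = 3: 3--3=6, 3-0=3, 3-2=1, 3-3=0, 3-7=-4
a = 7: 7--3=10, 7-0=7, 7-2=5, 7-3=4, 7-7=0
Collecting distinct values (and noting 0 appears from a-a):
A - A = {-10, -7, -6, -5, -4, -3, -2, -1, 0, 1, 2, 3, 4, 5, 6, 7, 10}
|A - A| = 17

A - A = {-10, -7, -6, -5, -4, -3, -2, -1, 0, 1, 2, 3, 4, 5, 6, 7, 10}


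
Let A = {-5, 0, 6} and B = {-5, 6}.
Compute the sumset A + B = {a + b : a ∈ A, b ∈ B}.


A + B = {a + b : a ∈ A, b ∈ B}.
Enumerate all |A|·|B| = 3·2 = 6 pairs (a, b) and collect distinct sums.
a = -5: -5+-5=-10, -5+6=1
a = 0: 0+-5=-5, 0+6=6
a = 6: 6+-5=1, 6+6=12
Collecting distinct sums: A + B = {-10, -5, 1, 6, 12}
|A + B| = 5

A + B = {-10, -5, 1, 6, 12}


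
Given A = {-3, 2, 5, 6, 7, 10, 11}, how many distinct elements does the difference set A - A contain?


A - A = {a - a' : a, a' ∈ A}; |A| = 7.
Bounds: 2|A|-1 ≤ |A - A| ≤ |A|² - |A| + 1, i.e. 13 ≤ |A - A| ≤ 43.
Note: 0 ∈ A - A always (from a - a). The set is symmetric: if d ∈ A - A then -d ∈ A - A.
Enumerate nonzero differences d = a - a' with a > a' (then include -d):
Positive differences: {1, 2, 3, 4, 5, 6, 8, 9, 10, 13, 14}
Full difference set: {0} ∪ (positive diffs) ∪ (negative diffs).
|A - A| = 1 + 2·11 = 23 (matches direct enumeration: 23).

|A - A| = 23


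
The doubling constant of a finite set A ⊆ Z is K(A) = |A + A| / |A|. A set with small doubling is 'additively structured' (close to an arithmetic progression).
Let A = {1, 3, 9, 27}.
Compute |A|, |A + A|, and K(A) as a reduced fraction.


|A| = 4.
Compute A + A by enumerating all 16 pairs.
A + A = {2, 4, 6, 10, 12, 18, 28, 30, 36, 54}, so |A + A| = 10.
K = |A + A| / |A| = 10/4 = 5/2 ≈ 2.5000.
Reference: AP of size 4 gives K = 7/4 ≈ 1.7500; a fully generic set of size 4 gives K ≈ 2.5000.

|A| = 4, |A + A| = 10, K = 10/4 = 5/2.


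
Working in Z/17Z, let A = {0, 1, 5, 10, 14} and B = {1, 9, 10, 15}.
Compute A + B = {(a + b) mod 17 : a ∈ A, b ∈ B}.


Work in Z/17Z: reduce every sum a + b modulo 17.
Enumerate all 20 pairs:
a = 0: 0+1=1, 0+9=9, 0+10=10, 0+15=15
a = 1: 1+1=2, 1+9=10, 1+10=11, 1+15=16
a = 5: 5+1=6, 5+9=14, 5+10=15, 5+15=3
a = 10: 10+1=11, 10+9=2, 10+10=3, 10+15=8
a = 14: 14+1=15, 14+9=6, 14+10=7, 14+15=12
Distinct residues collected: {1, 2, 3, 6, 7, 8, 9, 10, 11, 12, 14, 15, 16}
|A + B| = 13 (out of 17 total residues).

A + B = {1, 2, 3, 6, 7, 8, 9, 10, 11, 12, 14, 15, 16}


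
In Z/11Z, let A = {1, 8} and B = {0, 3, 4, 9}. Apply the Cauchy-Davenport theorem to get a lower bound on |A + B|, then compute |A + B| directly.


Cauchy-Davenport: |A + B| ≥ min(p, |A| + |B| - 1) for A, B nonempty in Z/pZ.
|A| = 2, |B| = 4, p = 11.
CD lower bound = min(11, 2 + 4 - 1) = min(11, 5) = 5.
Compute A + B mod 11 directly:
a = 1: 1+0=1, 1+3=4, 1+4=5, 1+9=10
a = 8: 8+0=8, 8+3=0, 8+4=1, 8+9=6
A + B = {0, 1, 4, 5, 6, 8, 10}, so |A + B| = 7.
Verify: 7 ≥ 5? Yes ✓.

CD lower bound = 5, actual |A + B| = 7.


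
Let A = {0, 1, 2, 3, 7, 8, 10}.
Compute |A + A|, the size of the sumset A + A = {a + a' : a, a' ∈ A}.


A + A = {a + a' : a, a' ∈ A}; |A| = 7.
General bounds: 2|A| - 1 ≤ |A + A| ≤ |A|(|A|+1)/2, i.e. 13 ≤ |A + A| ≤ 28.
Lower bound 2|A|-1 is attained iff A is an arithmetic progression.
Enumerate sums a + a' for a ≤ a' (symmetric, so this suffices):
a = 0: 0+0=0, 0+1=1, 0+2=2, 0+3=3, 0+7=7, 0+8=8, 0+10=10
a = 1: 1+1=2, 1+2=3, 1+3=4, 1+7=8, 1+8=9, 1+10=11
a = 2: 2+2=4, 2+3=5, 2+7=9, 2+8=10, 2+10=12
a = 3: 3+3=6, 3+7=10, 3+8=11, 3+10=13
a = 7: 7+7=14, 7+8=15, 7+10=17
a = 8: 8+8=16, 8+10=18
a = 10: 10+10=20
Distinct sums: {0, 1, 2, 3, 4, 5, 6, 7, 8, 9, 10, 11, 12, 13, 14, 15, 16, 17, 18, 20}
|A + A| = 20

|A + A| = 20


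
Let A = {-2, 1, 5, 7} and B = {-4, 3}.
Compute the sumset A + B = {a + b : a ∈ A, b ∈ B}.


A + B = {a + b : a ∈ A, b ∈ B}.
Enumerate all |A|·|B| = 4·2 = 8 pairs (a, b) and collect distinct sums.
a = -2: -2+-4=-6, -2+3=1
a = 1: 1+-4=-3, 1+3=4
a = 5: 5+-4=1, 5+3=8
a = 7: 7+-4=3, 7+3=10
Collecting distinct sums: A + B = {-6, -3, 1, 3, 4, 8, 10}
|A + B| = 7

A + B = {-6, -3, 1, 3, 4, 8, 10}


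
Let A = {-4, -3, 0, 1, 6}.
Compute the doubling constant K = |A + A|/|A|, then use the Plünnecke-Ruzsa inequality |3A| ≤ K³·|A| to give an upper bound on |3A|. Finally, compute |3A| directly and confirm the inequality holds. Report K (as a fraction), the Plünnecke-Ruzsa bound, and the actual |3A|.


|A| = 5.
Step 1: Compute A + A by enumerating all 25 pairs.
A + A = {-8, -7, -6, -4, -3, -2, 0, 1, 2, 3, 6, 7, 12}, so |A + A| = 13.
Step 2: Doubling constant K = |A + A|/|A| = 13/5 = 13/5 ≈ 2.6000.
Step 3: Plünnecke-Ruzsa gives |3A| ≤ K³·|A| = (2.6000)³ · 5 ≈ 87.8800.
Step 4: Compute 3A = A + A + A directly by enumerating all triples (a,b,c) ∈ A³; |3A| = 24.
Step 5: Check 24 ≤ 87.8800? Yes ✓.

K = 13/5, Plünnecke-Ruzsa bound K³|A| ≈ 87.8800, |3A| = 24, inequality holds.


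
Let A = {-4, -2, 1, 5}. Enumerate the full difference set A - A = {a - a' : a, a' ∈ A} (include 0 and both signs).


A - A = {a - a' : a, a' ∈ A}.
Compute a - a' for each ordered pair (a, a'):
a = -4: -4--4=0, -4--2=-2, -4-1=-5, -4-5=-9
a = -2: -2--4=2, -2--2=0, -2-1=-3, -2-5=-7
a = 1: 1--4=5, 1--2=3, 1-1=0, 1-5=-4
a = 5: 5--4=9, 5--2=7, 5-1=4, 5-5=0
Collecting distinct values (and noting 0 appears from a-a):
A - A = {-9, -7, -5, -4, -3, -2, 0, 2, 3, 4, 5, 7, 9}
|A - A| = 13

A - A = {-9, -7, -5, -4, -3, -2, 0, 2, 3, 4, 5, 7, 9}


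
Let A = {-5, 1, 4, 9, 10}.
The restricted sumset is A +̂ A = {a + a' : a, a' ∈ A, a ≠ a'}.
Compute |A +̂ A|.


Restricted sumset: A +̂ A = {a + a' : a ∈ A, a' ∈ A, a ≠ a'}.
Equivalently, take A + A and drop any sum 2a that is achievable ONLY as a + a for a ∈ A (i.e. sums representable only with equal summands).
Enumerate pairs (a, a') with a < a' (symmetric, so each unordered pair gives one sum; this covers all a ≠ a'):
  -5 + 1 = -4
  -5 + 4 = -1
  -5 + 9 = 4
  -5 + 10 = 5
  1 + 4 = 5
  1 + 9 = 10
  1 + 10 = 11
  4 + 9 = 13
  4 + 10 = 14
  9 + 10 = 19
Collected distinct sums: {-4, -1, 4, 5, 10, 11, 13, 14, 19}
|A +̂ A| = 9
(Reference bound: |A +̂ A| ≥ 2|A| - 3 for |A| ≥ 2, with |A| = 5 giving ≥ 7.)

|A +̂ A| = 9


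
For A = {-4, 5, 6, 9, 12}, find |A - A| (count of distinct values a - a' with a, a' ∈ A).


A - A = {a - a' : a, a' ∈ A}; |A| = 5.
Bounds: 2|A|-1 ≤ |A - A| ≤ |A|² - |A| + 1, i.e. 9 ≤ |A - A| ≤ 21.
Note: 0 ∈ A - A always (from a - a). The set is symmetric: if d ∈ A - A then -d ∈ A - A.
Enumerate nonzero differences d = a - a' with a > a' (then include -d):
Positive differences: {1, 3, 4, 6, 7, 9, 10, 13, 16}
Full difference set: {0} ∪ (positive diffs) ∪ (negative diffs).
|A - A| = 1 + 2·9 = 19 (matches direct enumeration: 19).

|A - A| = 19


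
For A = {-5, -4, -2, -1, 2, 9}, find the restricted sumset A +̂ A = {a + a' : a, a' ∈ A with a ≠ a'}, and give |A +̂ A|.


Restricted sumset: A +̂ A = {a + a' : a ∈ A, a' ∈ A, a ≠ a'}.
Equivalently, take A + A and drop any sum 2a that is achievable ONLY as a + a for a ∈ A (i.e. sums representable only with equal summands).
Enumerate pairs (a, a') with a < a' (symmetric, so each unordered pair gives one sum; this covers all a ≠ a'):
  -5 + -4 = -9
  -5 + -2 = -7
  -5 + -1 = -6
  -5 + 2 = -3
  -5 + 9 = 4
  -4 + -2 = -6
  -4 + -1 = -5
  -4 + 2 = -2
  -4 + 9 = 5
  -2 + -1 = -3
  -2 + 2 = 0
  -2 + 9 = 7
  -1 + 2 = 1
  -1 + 9 = 8
  2 + 9 = 11
Collected distinct sums: {-9, -7, -6, -5, -3, -2, 0, 1, 4, 5, 7, 8, 11}
|A +̂ A| = 13
(Reference bound: |A +̂ A| ≥ 2|A| - 3 for |A| ≥ 2, with |A| = 6 giving ≥ 9.)

|A +̂ A| = 13


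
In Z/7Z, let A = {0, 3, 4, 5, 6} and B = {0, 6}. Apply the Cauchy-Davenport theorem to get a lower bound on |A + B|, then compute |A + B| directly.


Cauchy-Davenport: |A + B| ≥ min(p, |A| + |B| - 1) for A, B nonempty in Z/pZ.
|A| = 5, |B| = 2, p = 7.
CD lower bound = min(7, 5 + 2 - 1) = min(7, 6) = 6.
Compute A + B mod 7 directly:
a = 0: 0+0=0, 0+6=6
a = 3: 3+0=3, 3+6=2
a = 4: 4+0=4, 4+6=3
a = 5: 5+0=5, 5+6=4
a = 6: 6+0=6, 6+6=5
A + B = {0, 2, 3, 4, 5, 6}, so |A + B| = 6.
Verify: 6 ≥ 6? Yes ✓.

CD lower bound = 6, actual |A + B| = 6.


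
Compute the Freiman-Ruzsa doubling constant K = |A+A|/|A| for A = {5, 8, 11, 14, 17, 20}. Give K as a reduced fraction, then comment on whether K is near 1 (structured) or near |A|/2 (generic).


|A| = 6.
Compute A + A by enumerating all 36 pairs.
A + A = {10, 13, 16, 19, 22, 25, 28, 31, 34, 37, 40}, so |A + A| = 11.
K = |A + A| / |A| = 11/6 (already in lowest terms) ≈ 1.8333.
Reference: AP of size 6 gives K = 11/6 ≈ 1.8333; a fully generic set of size 6 gives K ≈ 3.5000.

|A| = 6, |A + A| = 11, K = 11/6.


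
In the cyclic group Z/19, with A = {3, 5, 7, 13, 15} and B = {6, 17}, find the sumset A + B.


Work in Z/19Z: reduce every sum a + b modulo 19.
Enumerate all 10 pairs:
a = 3: 3+6=9, 3+17=1
a = 5: 5+6=11, 5+17=3
a = 7: 7+6=13, 7+17=5
a = 13: 13+6=0, 13+17=11
a = 15: 15+6=2, 15+17=13
Distinct residues collected: {0, 1, 2, 3, 5, 9, 11, 13}
|A + B| = 8 (out of 19 total residues).

A + B = {0, 1, 2, 3, 5, 9, 11, 13}


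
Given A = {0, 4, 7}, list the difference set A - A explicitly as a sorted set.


A - A = {a - a' : a, a' ∈ A}.
Compute a - a' for each ordered pair (a, a'):
a = 0: 0-0=0, 0-4=-4, 0-7=-7
a = 4: 4-0=4, 4-4=0, 4-7=-3
a = 7: 7-0=7, 7-4=3, 7-7=0
Collecting distinct values (and noting 0 appears from a-a):
A - A = {-7, -4, -3, 0, 3, 4, 7}
|A - A| = 7

A - A = {-7, -4, -3, 0, 3, 4, 7}


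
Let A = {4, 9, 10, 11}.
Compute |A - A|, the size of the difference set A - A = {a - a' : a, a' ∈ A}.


A - A = {a - a' : a, a' ∈ A}; |A| = 4.
Bounds: 2|A|-1 ≤ |A - A| ≤ |A|² - |A| + 1, i.e. 7 ≤ |A - A| ≤ 13.
Note: 0 ∈ A - A always (from a - a). The set is symmetric: if d ∈ A - A then -d ∈ A - A.
Enumerate nonzero differences d = a - a' with a > a' (then include -d):
Positive differences: {1, 2, 5, 6, 7}
Full difference set: {0} ∪ (positive diffs) ∪ (negative diffs).
|A - A| = 1 + 2·5 = 11 (matches direct enumeration: 11).

|A - A| = 11


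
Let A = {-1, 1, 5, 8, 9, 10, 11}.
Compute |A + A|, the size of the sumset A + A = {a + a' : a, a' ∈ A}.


A + A = {a + a' : a, a' ∈ A}; |A| = 7.
General bounds: 2|A| - 1 ≤ |A + A| ≤ |A|(|A|+1)/2, i.e. 13 ≤ |A + A| ≤ 28.
Lower bound 2|A|-1 is attained iff A is an arithmetic progression.
Enumerate sums a + a' for a ≤ a' (symmetric, so this suffices):
a = -1: -1+-1=-2, -1+1=0, -1+5=4, -1+8=7, -1+9=8, -1+10=9, -1+11=10
a = 1: 1+1=2, 1+5=6, 1+8=9, 1+9=10, 1+10=11, 1+11=12
a = 5: 5+5=10, 5+8=13, 5+9=14, 5+10=15, 5+11=16
a = 8: 8+8=16, 8+9=17, 8+10=18, 8+11=19
a = 9: 9+9=18, 9+10=19, 9+11=20
a = 10: 10+10=20, 10+11=21
a = 11: 11+11=22
Distinct sums: {-2, 0, 2, 4, 6, 7, 8, 9, 10, 11, 12, 13, 14, 15, 16, 17, 18, 19, 20, 21, 22}
|A + A| = 21

|A + A| = 21


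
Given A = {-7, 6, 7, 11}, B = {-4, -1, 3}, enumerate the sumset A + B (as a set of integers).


A + B = {a + b : a ∈ A, b ∈ B}.
Enumerate all |A|·|B| = 4·3 = 12 pairs (a, b) and collect distinct sums.
a = -7: -7+-4=-11, -7+-1=-8, -7+3=-4
a = 6: 6+-4=2, 6+-1=5, 6+3=9
a = 7: 7+-4=3, 7+-1=6, 7+3=10
a = 11: 11+-4=7, 11+-1=10, 11+3=14
Collecting distinct sums: A + B = {-11, -8, -4, 2, 3, 5, 6, 7, 9, 10, 14}
|A + B| = 11

A + B = {-11, -8, -4, 2, 3, 5, 6, 7, 9, 10, 14}


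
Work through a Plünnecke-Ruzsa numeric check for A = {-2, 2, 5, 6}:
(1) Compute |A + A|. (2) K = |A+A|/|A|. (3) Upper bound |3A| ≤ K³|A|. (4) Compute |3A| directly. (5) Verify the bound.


|A| = 4.
Step 1: Compute A + A by enumerating all 16 pairs.
A + A = {-4, 0, 3, 4, 7, 8, 10, 11, 12}, so |A + A| = 9.
Step 2: Doubling constant K = |A + A|/|A| = 9/4 = 9/4 ≈ 2.2500.
Step 3: Plünnecke-Ruzsa gives |3A| ≤ K³·|A| = (2.2500)³ · 4 ≈ 45.5625.
Step 4: Compute 3A = A + A + A directly by enumerating all triples (a,b,c) ∈ A³; |3A| = 16.
Step 5: Check 16 ≤ 45.5625? Yes ✓.

K = 9/4, Plünnecke-Ruzsa bound K³|A| ≈ 45.5625, |3A| = 16, inequality holds.


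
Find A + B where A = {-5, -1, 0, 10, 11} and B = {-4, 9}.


A + B = {a + b : a ∈ A, b ∈ B}.
Enumerate all |A|·|B| = 5·2 = 10 pairs (a, b) and collect distinct sums.
a = -5: -5+-4=-9, -5+9=4
a = -1: -1+-4=-5, -1+9=8
a = 0: 0+-4=-4, 0+9=9
a = 10: 10+-4=6, 10+9=19
a = 11: 11+-4=7, 11+9=20
Collecting distinct sums: A + B = {-9, -5, -4, 4, 6, 7, 8, 9, 19, 20}
|A + B| = 10

A + B = {-9, -5, -4, 4, 6, 7, 8, 9, 19, 20}


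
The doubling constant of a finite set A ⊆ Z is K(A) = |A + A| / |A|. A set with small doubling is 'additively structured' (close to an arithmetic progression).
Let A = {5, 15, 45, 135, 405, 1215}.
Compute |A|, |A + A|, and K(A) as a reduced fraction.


|A| = 6.
Compute A + A by enumerating all 36 pairs.
A + A = {10, 20, 30, 50, 60, 90, 140, 150, 180, 270, 410, 420, 450, 540, 810, 1220, 1230, 1260, 1350, 1620, 2430}, so |A + A| = 21.
K = |A + A| / |A| = 21/6 = 7/2 ≈ 3.5000.
Reference: AP of size 6 gives K = 11/6 ≈ 1.8333; a fully generic set of size 6 gives K ≈ 3.5000.

|A| = 6, |A + A| = 21, K = 21/6 = 7/2.


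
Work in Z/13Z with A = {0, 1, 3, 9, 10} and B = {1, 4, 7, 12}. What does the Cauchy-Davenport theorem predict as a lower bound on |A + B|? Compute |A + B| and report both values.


Cauchy-Davenport: |A + B| ≥ min(p, |A| + |B| - 1) for A, B nonempty in Z/pZ.
|A| = 5, |B| = 4, p = 13.
CD lower bound = min(13, 5 + 4 - 1) = min(13, 8) = 8.
Compute A + B mod 13 directly:
a = 0: 0+1=1, 0+4=4, 0+7=7, 0+12=12
a = 1: 1+1=2, 1+4=5, 1+7=8, 1+12=0
a = 3: 3+1=4, 3+4=7, 3+7=10, 3+12=2
a = 9: 9+1=10, 9+4=0, 9+7=3, 9+12=8
a = 10: 10+1=11, 10+4=1, 10+7=4, 10+12=9
A + B = {0, 1, 2, 3, 4, 5, 7, 8, 9, 10, 11, 12}, so |A + B| = 12.
Verify: 12 ≥ 8? Yes ✓.

CD lower bound = 8, actual |A + B| = 12.


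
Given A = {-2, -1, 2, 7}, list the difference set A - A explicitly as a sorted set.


A - A = {a - a' : a, a' ∈ A}.
Compute a - a' for each ordered pair (a, a'):
a = -2: -2--2=0, -2--1=-1, -2-2=-4, -2-7=-9
a = -1: -1--2=1, -1--1=0, -1-2=-3, -1-7=-8
a = 2: 2--2=4, 2--1=3, 2-2=0, 2-7=-5
a = 7: 7--2=9, 7--1=8, 7-2=5, 7-7=0
Collecting distinct values (and noting 0 appears from a-a):
A - A = {-9, -8, -5, -4, -3, -1, 0, 1, 3, 4, 5, 8, 9}
|A - A| = 13

A - A = {-9, -8, -5, -4, -3, -1, 0, 1, 3, 4, 5, 8, 9}


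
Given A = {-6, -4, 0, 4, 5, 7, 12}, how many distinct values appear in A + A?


A + A = {a + a' : a, a' ∈ A}; |A| = 7.
General bounds: 2|A| - 1 ≤ |A + A| ≤ |A|(|A|+1)/2, i.e. 13 ≤ |A + A| ≤ 28.
Lower bound 2|A|-1 is attained iff A is an arithmetic progression.
Enumerate sums a + a' for a ≤ a' (symmetric, so this suffices):
a = -6: -6+-6=-12, -6+-4=-10, -6+0=-6, -6+4=-2, -6+5=-1, -6+7=1, -6+12=6
a = -4: -4+-4=-8, -4+0=-4, -4+4=0, -4+5=1, -4+7=3, -4+12=8
a = 0: 0+0=0, 0+4=4, 0+5=5, 0+7=7, 0+12=12
a = 4: 4+4=8, 4+5=9, 4+7=11, 4+12=16
a = 5: 5+5=10, 5+7=12, 5+12=17
a = 7: 7+7=14, 7+12=19
a = 12: 12+12=24
Distinct sums: {-12, -10, -8, -6, -4, -2, -1, 0, 1, 3, 4, 5, 6, 7, 8, 9, 10, 11, 12, 14, 16, 17, 19, 24}
|A + A| = 24

|A + A| = 24


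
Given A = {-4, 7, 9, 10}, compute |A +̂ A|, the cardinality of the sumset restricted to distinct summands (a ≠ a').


Restricted sumset: A +̂ A = {a + a' : a ∈ A, a' ∈ A, a ≠ a'}.
Equivalently, take A + A and drop any sum 2a that is achievable ONLY as a + a for a ∈ A (i.e. sums representable only with equal summands).
Enumerate pairs (a, a') with a < a' (symmetric, so each unordered pair gives one sum; this covers all a ≠ a'):
  -4 + 7 = 3
  -4 + 9 = 5
  -4 + 10 = 6
  7 + 9 = 16
  7 + 10 = 17
  9 + 10 = 19
Collected distinct sums: {3, 5, 6, 16, 17, 19}
|A +̂ A| = 6
(Reference bound: |A +̂ A| ≥ 2|A| - 3 for |A| ≥ 2, with |A| = 4 giving ≥ 5.)

|A +̂ A| = 6


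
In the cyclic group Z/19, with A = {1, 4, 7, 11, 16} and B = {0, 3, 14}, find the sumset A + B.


Work in Z/19Z: reduce every sum a + b modulo 19.
Enumerate all 15 pairs:
a = 1: 1+0=1, 1+3=4, 1+14=15
a = 4: 4+0=4, 4+3=7, 4+14=18
a = 7: 7+0=7, 7+3=10, 7+14=2
a = 11: 11+0=11, 11+3=14, 11+14=6
a = 16: 16+0=16, 16+3=0, 16+14=11
Distinct residues collected: {0, 1, 2, 4, 6, 7, 10, 11, 14, 15, 16, 18}
|A + B| = 12 (out of 19 total residues).

A + B = {0, 1, 2, 4, 6, 7, 10, 11, 14, 15, 16, 18}


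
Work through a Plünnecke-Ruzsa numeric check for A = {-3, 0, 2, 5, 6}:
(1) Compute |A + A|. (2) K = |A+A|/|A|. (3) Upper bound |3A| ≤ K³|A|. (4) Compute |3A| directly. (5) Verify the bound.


|A| = 5.
Step 1: Compute A + A by enumerating all 25 pairs.
A + A = {-6, -3, -1, 0, 2, 3, 4, 5, 6, 7, 8, 10, 11, 12}, so |A + A| = 14.
Step 2: Doubling constant K = |A + A|/|A| = 14/5 = 14/5 ≈ 2.8000.
Step 3: Plünnecke-Ruzsa gives |3A| ≤ K³·|A| = (2.8000)³ · 5 ≈ 109.7600.
Step 4: Compute 3A = A + A + A directly by enumerating all triples (a,b,c) ∈ A³; |3A| = 24.
Step 5: Check 24 ≤ 109.7600? Yes ✓.

K = 14/5, Plünnecke-Ruzsa bound K³|A| ≈ 109.7600, |3A| = 24, inequality holds.


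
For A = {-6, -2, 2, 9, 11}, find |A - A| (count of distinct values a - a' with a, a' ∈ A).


A - A = {a - a' : a, a' ∈ A}; |A| = 5.
Bounds: 2|A|-1 ≤ |A - A| ≤ |A|² - |A| + 1, i.e. 9 ≤ |A - A| ≤ 21.
Note: 0 ∈ A - A always (from a - a). The set is symmetric: if d ∈ A - A then -d ∈ A - A.
Enumerate nonzero differences d = a - a' with a > a' (then include -d):
Positive differences: {2, 4, 7, 8, 9, 11, 13, 15, 17}
Full difference set: {0} ∪ (positive diffs) ∪ (negative diffs).
|A - A| = 1 + 2·9 = 19 (matches direct enumeration: 19).

|A - A| = 19


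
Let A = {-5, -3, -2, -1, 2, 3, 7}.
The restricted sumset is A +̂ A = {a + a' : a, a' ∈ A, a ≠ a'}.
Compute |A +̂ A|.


Restricted sumset: A +̂ A = {a + a' : a ∈ A, a' ∈ A, a ≠ a'}.
Equivalently, take A + A and drop any sum 2a that is achievable ONLY as a + a for a ∈ A (i.e. sums representable only with equal summands).
Enumerate pairs (a, a') with a < a' (symmetric, so each unordered pair gives one sum; this covers all a ≠ a'):
  -5 + -3 = -8
  -5 + -2 = -7
  -5 + -1 = -6
  -5 + 2 = -3
  -5 + 3 = -2
  -5 + 7 = 2
  -3 + -2 = -5
  -3 + -1 = -4
  -3 + 2 = -1
  -3 + 3 = 0
  -3 + 7 = 4
  -2 + -1 = -3
  -2 + 2 = 0
  -2 + 3 = 1
  -2 + 7 = 5
  -1 + 2 = 1
  -1 + 3 = 2
  -1 + 7 = 6
  2 + 3 = 5
  2 + 7 = 9
  3 + 7 = 10
Collected distinct sums: {-8, -7, -6, -5, -4, -3, -2, -1, 0, 1, 2, 4, 5, 6, 9, 10}
|A +̂ A| = 16
(Reference bound: |A +̂ A| ≥ 2|A| - 3 for |A| ≥ 2, with |A| = 7 giving ≥ 11.)

|A +̂ A| = 16


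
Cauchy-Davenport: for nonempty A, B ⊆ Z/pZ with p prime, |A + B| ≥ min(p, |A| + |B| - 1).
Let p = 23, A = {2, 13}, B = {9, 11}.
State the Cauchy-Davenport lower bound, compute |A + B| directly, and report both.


Cauchy-Davenport: |A + B| ≥ min(p, |A| + |B| - 1) for A, B nonempty in Z/pZ.
|A| = 2, |B| = 2, p = 23.
CD lower bound = min(23, 2 + 2 - 1) = min(23, 3) = 3.
Compute A + B mod 23 directly:
a = 2: 2+9=11, 2+11=13
a = 13: 13+9=22, 13+11=1
A + B = {1, 11, 13, 22}, so |A + B| = 4.
Verify: 4 ≥ 3? Yes ✓.

CD lower bound = 3, actual |A + B| = 4.


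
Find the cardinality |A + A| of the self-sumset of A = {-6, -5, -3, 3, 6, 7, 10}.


A + A = {a + a' : a, a' ∈ A}; |A| = 7.
General bounds: 2|A| - 1 ≤ |A + A| ≤ |A|(|A|+1)/2, i.e. 13 ≤ |A + A| ≤ 28.
Lower bound 2|A|-1 is attained iff A is an arithmetic progression.
Enumerate sums a + a' for a ≤ a' (symmetric, so this suffices):
a = -6: -6+-6=-12, -6+-5=-11, -6+-3=-9, -6+3=-3, -6+6=0, -6+7=1, -6+10=4
a = -5: -5+-5=-10, -5+-3=-8, -5+3=-2, -5+6=1, -5+7=2, -5+10=5
a = -3: -3+-3=-6, -3+3=0, -3+6=3, -3+7=4, -3+10=7
a = 3: 3+3=6, 3+6=9, 3+7=10, 3+10=13
a = 6: 6+6=12, 6+7=13, 6+10=16
a = 7: 7+7=14, 7+10=17
a = 10: 10+10=20
Distinct sums: {-12, -11, -10, -9, -8, -6, -3, -2, 0, 1, 2, 3, 4, 5, 6, 7, 9, 10, 12, 13, 14, 16, 17, 20}
|A + A| = 24

|A + A| = 24


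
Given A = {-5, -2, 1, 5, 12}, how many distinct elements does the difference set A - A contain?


A - A = {a - a' : a, a' ∈ A}; |A| = 5.
Bounds: 2|A|-1 ≤ |A - A| ≤ |A|² - |A| + 1, i.e. 9 ≤ |A - A| ≤ 21.
Note: 0 ∈ A - A always (from a - a). The set is symmetric: if d ∈ A - A then -d ∈ A - A.
Enumerate nonzero differences d = a - a' with a > a' (then include -d):
Positive differences: {3, 4, 6, 7, 10, 11, 14, 17}
Full difference set: {0} ∪ (positive diffs) ∪ (negative diffs).
|A - A| = 1 + 2·8 = 17 (matches direct enumeration: 17).

|A - A| = 17


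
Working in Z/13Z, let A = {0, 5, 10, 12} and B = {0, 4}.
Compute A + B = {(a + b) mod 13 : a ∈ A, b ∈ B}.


Work in Z/13Z: reduce every sum a + b modulo 13.
Enumerate all 8 pairs:
a = 0: 0+0=0, 0+4=4
a = 5: 5+0=5, 5+4=9
a = 10: 10+0=10, 10+4=1
a = 12: 12+0=12, 12+4=3
Distinct residues collected: {0, 1, 3, 4, 5, 9, 10, 12}
|A + B| = 8 (out of 13 total residues).

A + B = {0, 1, 3, 4, 5, 9, 10, 12}


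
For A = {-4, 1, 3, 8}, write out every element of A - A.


A - A = {a - a' : a, a' ∈ A}.
Compute a - a' for each ordered pair (a, a'):
a = -4: -4--4=0, -4-1=-5, -4-3=-7, -4-8=-12
a = 1: 1--4=5, 1-1=0, 1-3=-2, 1-8=-7
a = 3: 3--4=7, 3-1=2, 3-3=0, 3-8=-5
a = 8: 8--4=12, 8-1=7, 8-3=5, 8-8=0
Collecting distinct values (and noting 0 appears from a-a):
A - A = {-12, -7, -5, -2, 0, 2, 5, 7, 12}
|A - A| = 9

A - A = {-12, -7, -5, -2, 0, 2, 5, 7, 12}


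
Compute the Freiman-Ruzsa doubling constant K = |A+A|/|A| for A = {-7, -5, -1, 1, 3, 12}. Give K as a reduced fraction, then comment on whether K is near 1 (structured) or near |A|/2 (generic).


|A| = 6.
Compute A + A by enumerating all 36 pairs.
A + A = {-14, -12, -10, -8, -6, -4, -2, 0, 2, 4, 5, 6, 7, 11, 13, 15, 24}, so |A + A| = 17.
K = |A + A| / |A| = 17/6 (already in lowest terms) ≈ 2.8333.
Reference: AP of size 6 gives K = 11/6 ≈ 1.8333; a fully generic set of size 6 gives K ≈ 3.5000.

|A| = 6, |A + A| = 17, K = 17/6.


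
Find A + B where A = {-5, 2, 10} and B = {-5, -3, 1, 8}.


A + B = {a + b : a ∈ A, b ∈ B}.
Enumerate all |A|·|B| = 3·4 = 12 pairs (a, b) and collect distinct sums.
a = -5: -5+-5=-10, -5+-3=-8, -5+1=-4, -5+8=3
a = 2: 2+-5=-3, 2+-3=-1, 2+1=3, 2+8=10
a = 10: 10+-5=5, 10+-3=7, 10+1=11, 10+8=18
Collecting distinct sums: A + B = {-10, -8, -4, -3, -1, 3, 5, 7, 10, 11, 18}
|A + B| = 11

A + B = {-10, -8, -4, -3, -1, 3, 5, 7, 10, 11, 18}


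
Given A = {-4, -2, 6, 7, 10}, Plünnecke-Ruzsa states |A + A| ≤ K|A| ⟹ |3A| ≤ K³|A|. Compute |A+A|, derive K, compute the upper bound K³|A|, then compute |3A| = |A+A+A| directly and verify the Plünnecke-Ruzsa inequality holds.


|A| = 5.
Step 1: Compute A + A by enumerating all 25 pairs.
A + A = {-8, -6, -4, 2, 3, 4, 5, 6, 8, 12, 13, 14, 16, 17, 20}, so |A + A| = 15.
Step 2: Doubling constant K = |A + A|/|A| = 15/5 = 15/5 ≈ 3.0000.
Step 3: Plünnecke-Ruzsa gives |3A| ≤ K³·|A| = (3.0000)³ · 5 ≈ 135.0000.
Step 4: Compute 3A = A + A + A directly by enumerating all triples (a,b,c) ∈ A³; |3A| = 31.
Step 5: Check 31 ≤ 135.0000? Yes ✓.

K = 15/5, Plünnecke-Ruzsa bound K³|A| ≈ 135.0000, |3A| = 31, inequality holds.


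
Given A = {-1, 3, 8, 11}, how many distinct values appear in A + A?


A + A = {a + a' : a, a' ∈ A}; |A| = 4.
General bounds: 2|A| - 1 ≤ |A + A| ≤ |A|(|A|+1)/2, i.e. 7 ≤ |A + A| ≤ 10.
Lower bound 2|A|-1 is attained iff A is an arithmetic progression.
Enumerate sums a + a' for a ≤ a' (symmetric, so this suffices):
a = -1: -1+-1=-2, -1+3=2, -1+8=7, -1+11=10
a = 3: 3+3=6, 3+8=11, 3+11=14
a = 8: 8+8=16, 8+11=19
a = 11: 11+11=22
Distinct sums: {-2, 2, 6, 7, 10, 11, 14, 16, 19, 22}
|A + A| = 10

|A + A| = 10


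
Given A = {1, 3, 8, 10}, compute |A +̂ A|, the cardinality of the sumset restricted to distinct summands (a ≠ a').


Restricted sumset: A +̂ A = {a + a' : a ∈ A, a' ∈ A, a ≠ a'}.
Equivalently, take A + A and drop any sum 2a that is achievable ONLY as a + a for a ∈ A (i.e. sums representable only with equal summands).
Enumerate pairs (a, a') with a < a' (symmetric, so each unordered pair gives one sum; this covers all a ≠ a'):
  1 + 3 = 4
  1 + 8 = 9
  1 + 10 = 11
  3 + 8 = 11
  3 + 10 = 13
  8 + 10 = 18
Collected distinct sums: {4, 9, 11, 13, 18}
|A +̂ A| = 5
(Reference bound: |A +̂ A| ≥ 2|A| - 3 for |A| ≥ 2, with |A| = 4 giving ≥ 5.)

|A +̂ A| = 5


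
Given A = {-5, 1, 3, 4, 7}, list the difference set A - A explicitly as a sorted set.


A - A = {a - a' : a, a' ∈ A}.
Compute a - a' for each ordered pair (a, a'):
a = -5: -5--5=0, -5-1=-6, -5-3=-8, -5-4=-9, -5-7=-12
a = 1: 1--5=6, 1-1=0, 1-3=-2, 1-4=-3, 1-7=-6
a = 3: 3--5=8, 3-1=2, 3-3=0, 3-4=-1, 3-7=-4
a = 4: 4--5=9, 4-1=3, 4-3=1, 4-4=0, 4-7=-3
a = 7: 7--5=12, 7-1=6, 7-3=4, 7-4=3, 7-7=0
Collecting distinct values (and noting 0 appears from a-a):
A - A = {-12, -9, -8, -6, -4, -3, -2, -1, 0, 1, 2, 3, 4, 6, 8, 9, 12}
|A - A| = 17

A - A = {-12, -9, -8, -6, -4, -3, -2, -1, 0, 1, 2, 3, 4, 6, 8, 9, 12}


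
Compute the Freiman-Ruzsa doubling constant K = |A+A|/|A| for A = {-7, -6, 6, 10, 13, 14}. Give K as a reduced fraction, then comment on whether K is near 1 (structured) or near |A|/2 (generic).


|A| = 6.
Compute A + A by enumerating all 36 pairs.
A + A = {-14, -13, -12, -1, 0, 3, 4, 6, 7, 8, 12, 16, 19, 20, 23, 24, 26, 27, 28}, so |A + A| = 19.
K = |A + A| / |A| = 19/6 (already in lowest terms) ≈ 3.1667.
Reference: AP of size 6 gives K = 11/6 ≈ 1.8333; a fully generic set of size 6 gives K ≈ 3.5000.

|A| = 6, |A + A| = 19, K = 19/6.


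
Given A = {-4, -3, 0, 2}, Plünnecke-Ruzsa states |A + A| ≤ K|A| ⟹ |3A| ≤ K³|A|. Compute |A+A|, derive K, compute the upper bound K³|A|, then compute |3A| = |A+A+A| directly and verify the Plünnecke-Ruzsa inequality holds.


|A| = 4.
Step 1: Compute A + A by enumerating all 16 pairs.
A + A = {-8, -7, -6, -4, -3, -2, -1, 0, 2, 4}, so |A + A| = 10.
Step 2: Doubling constant K = |A + A|/|A| = 10/4 = 10/4 ≈ 2.5000.
Step 3: Plünnecke-Ruzsa gives |3A| ≤ K³·|A| = (2.5000)³ · 4 ≈ 62.5000.
Step 4: Compute 3A = A + A + A directly by enumerating all triples (a,b,c) ∈ A³; |3A| = 17.
Step 5: Check 17 ≤ 62.5000? Yes ✓.

K = 10/4, Plünnecke-Ruzsa bound K³|A| ≈ 62.5000, |3A| = 17, inequality holds.


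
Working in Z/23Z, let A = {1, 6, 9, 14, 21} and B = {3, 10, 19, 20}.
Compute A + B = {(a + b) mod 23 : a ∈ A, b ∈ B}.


Work in Z/23Z: reduce every sum a + b modulo 23.
Enumerate all 20 pairs:
a = 1: 1+3=4, 1+10=11, 1+19=20, 1+20=21
a = 6: 6+3=9, 6+10=16, 6+19=2, 6+20=3
a = 9: 9+3=12, 9+10=19, 9+19=5, 9+20=6
a = 14: 14+3=17, 14+10=1, 14+19=10, 14+20=11
a = 21: 21+3=1, 21+10=8, 21+19=17, 21+20=18
Distinct residues collected: {1, 2, 3, 4, 5, 6, 8, 9, 10, 11, 12, 16, 17, 18, 19, 20, 21}
|A + B| = 17 (out of 23 total residues).

A + B = {1, 2, 3, 4, 5, 6, 8, 9, 10, 11, 12, 16, 17, 18, 19, 20, 21}


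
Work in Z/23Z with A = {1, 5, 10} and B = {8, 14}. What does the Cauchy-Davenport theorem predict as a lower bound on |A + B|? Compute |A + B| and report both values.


Cauchy-Davenport: |A + B| ≥ min(p, |A| + |B| - 1) for A, B nonempty in Z/pZ.
|A| = 3, |B| = 2, p = 23.
CD lower bound = min(23, 3 + 2 - 1) = min(23, 4) = 4.
Compute A + B mod 23 directly:
a = 1: 1+8=9, 1+14=15
a = 5: 5+8=13, 5+14=19
a = 10: 10+8=18, 10+14=1
A + B = {1, 9, 13, 15, 18, 19}, so |A + B| = 6.
Verify: 6 ≥ 4? Yes ✓.

CD lower bound = 4, actual |A + B| = 6.


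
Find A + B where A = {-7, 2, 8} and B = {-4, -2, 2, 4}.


A + B = {a + b : a ∈ A, b ∈ B}.
Enumerate all |A|·|B| = 3·4 = 12 pairs (a, b) and collect distinct sums.
a = -7: -7+-4=-11, -7+-2=-9, -7+2=-5, -7+4=-3
a = 2: 2+-4=-2, 2+-2=0, 2+2=4, 2+4=6
a = 8: 8+-4=4, 8+-2=6, 8+2=10, 8+4=12
Collecting distinct sums: A + B = {-11, -9, -5, -3, -2, 0, 4, 6, 10, 12}
|A + B| = 10

A + B = {-11, -9, -5, -3, -2, 0, 4, 6, 10, 12}


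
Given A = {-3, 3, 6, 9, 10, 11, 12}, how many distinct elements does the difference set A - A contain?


A - A = {a - a' : a, a' ∈ A}; |A| = 7.
Bounds: 2|A|-1 ≤ |A - A| ≤ |A|² - |A| + 1, i.e. 13 ≤ |A - A| ≤ 43.
Note: 0 ∈ A - A always (from a - a). The set is symmetric: if d ∈ A - A then -d ∈ A - A.
Enumerate nonzero differences d = a - a' with a > a' (then include -d):
Positive differences: {1, 2, 3, 4, 5, 6, 7, 8, 9, 12, 13, 14, 15}
Full difference set: {0} ∪ (positive diffs) ∪ (negative diffs).
|A - A| = 1 + 2·13 = 27 (matches direct enumeration: 27).

|A - A| = 27


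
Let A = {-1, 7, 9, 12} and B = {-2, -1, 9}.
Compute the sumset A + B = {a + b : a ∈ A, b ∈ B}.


A + B = {a + b : a ∈ A, b ∈ B}.
Enumerate all |A|·|B| = 4·3 = 12 pairs (a, b) and collect distinct sums.
a = -1: -1+-2=-3, -1+-1=-2, -1+9=8
a = 7: 7+-2=5, 7+-1=6, 7+9=16
a = 9: 9+-2=7, 9+-1=8, 9+9=18
a = 12: 12+-2=10, 12+-1=11, 12+9=21
Collecting distinct sums: A + B = {-3, -2, 5, 6, 7, 8, 10, 11, 16, 18, 21}
|A + B| = 11

A + B = {-3, -2, 5, 6, 7, 8, 10, 11, 16, 18, 21}


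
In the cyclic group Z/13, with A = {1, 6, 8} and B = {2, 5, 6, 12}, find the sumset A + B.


Work in Z/13Z: reduce every sum a + b modulo 13.
Enumerate all 12 pairs:
a = 1: 1+2=3, 1+5=6, 1+6=7, 1+12=0
a = 6: 6+2=8, 6+5=11, 6+6=12, 6+12=5
a = 8: 8+2=10, 8+5=0, 8+6=1, 8+12=7
Distinct residues collected: {0, 1, 3, 5, 6, 7, 8, 10, 11, 12}
|A + B| = 10 (out of 13 total residues).

A + B = {0, 1, 3, 5, 6, 7, 8, 10, 11, 12}


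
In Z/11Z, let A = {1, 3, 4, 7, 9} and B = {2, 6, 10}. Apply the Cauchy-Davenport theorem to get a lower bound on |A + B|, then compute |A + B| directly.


Cauchy-Davenport: |A + B| ≥ min(p, |A| + |B| - 1) for A, B nonempty in Z/pZ.
|A| = 5, |B| = 3, p = 11.
CD lower bound = min(11, 5 + 3 - 1) = min(11, 7) = 7.
Compute A + B mod 11 directly:
a = 1: 1+2=3, 1+6=7, 1+10=0
a = 3: 3+2=5, 3+6=9, 3+10=2
a = 4: 4+2=6, 4+6=10, 4+10=3
a = 7: 7+2=9, 7+6=2, 7+10=6
a = 9: 9+2=0, 9+6=4, 9+10=8
A + B = {0, 2, 3, 4, 5, 6, 7, 8, 9, 10}, so |A + B| = 10.
Verify: 10 ≥ 7? Yes ✓.

CD lower bound = 7, actual |A + B| = 10.


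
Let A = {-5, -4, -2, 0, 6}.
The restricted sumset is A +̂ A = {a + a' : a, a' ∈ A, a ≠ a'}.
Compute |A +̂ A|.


Restricted sumset: A +̂ A = {a + a' : a ∈ A, a' ∈ A, a ≠ a'}.
Equivalently, take A + A and drop any sum 2a that is achievable ONLY as a + a for a ∈ A (i.e. sums representable only with equal summands).
Enumerate pairs (a, a') with a < a' (symmetric, so each unordered pair gives one sum; this covers all a ≠ a'):
  -5 + -4 = -9
  -5 + -2 = -7
  -5 + 0 = -5
  -5 + 6 = 1
  -4 + -2 = -6
  -4 + 0 = -4
  -4 + 6 = 2
  -2 + 0 = -2
  -2 + 6 = 4
  0 + 6 = 6
Collected distinct sums: {-9, -7, -6, -5, -4, -2, 1, 2, 4, 6}
|A +̂ A| = 10
(Reference bound: |A +̂ A| ≥ 2|A| - 3 for |A| ≥ 2, with |A| = 5 giving ≥ 7.)

|A +̂ A| = 10


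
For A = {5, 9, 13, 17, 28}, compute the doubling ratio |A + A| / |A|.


|A| = 5.
Compute A + A by enumerating all 25 pairs.
A + A = {10, 14, 18, 22, 26, 30, 33, 34, 37, 41, 45, 56}, so |A + A| = 12.
K = |A + A| / |A| = 12/5 (already in lowest terms) ≈ 2.4000.
Reference: AP of size 5 gives K = 9/5 ≈ 1.8000; a fully generic set of size 5 gives K ≈ 3.0000.

|A| = 5, |A + A| = 12, K = 12/5.


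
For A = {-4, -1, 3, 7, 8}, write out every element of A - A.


A - A = {a - a' : a, a' ∈ A}.
Compute a - a' for each ordered pair (a, a'):
a = -4: -4--4=0, -4--1=-3, -4-3=-7, -4-7=-11, -4-8=-12
a = -1: -1--4=3, -1--1=0, -1-3=-4, -1-7=-8, -1-8=-9
a = 3: 3--4=7, 3--1=4, 3-3=0, 3-7=-4, 3-8=-5
a = 7: 7--4=11, 7--1=8, 7-3=4, 7-7=0, 7-8=-1
a = 8: 8--4=12, 8--1=9, 8-3=5, 8-7=1, 8-8=0
Collecting distinct values (and noting 0 appears from a-a):
A - A = {-12, -11, -9, -8, -7, -5, -4, -3, -1, 0, 1, 3, 4, 5, 7, 8, 9, 11, 12}
|A - A| = 19

A - A = {-12, -11, -9, -8, -7, -5, -4, -3, -1, 0, 1, 3, 4, 5, 7, 8, 9, 11, 12}


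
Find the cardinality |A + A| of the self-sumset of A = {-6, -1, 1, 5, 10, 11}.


A + A = {a + a' : a, a' ∈ A}; |A| = 6.
General bounds: 2|A| - 1 ≤ |A + A| ≤ |A|(|A|+1)/2, i.e. 11 ≤ |A + A| ≤ 21.
Lower bound 2|A|-1 is attained iff A is an arithmetic progression.
Enumerate sums a + a' for a ≤ a' (symmetric, so this suffices):
a = -6: -6+-6=-12, -6+-1=-7, -6+1=-5, -6+5=-1, -6+10=4, -6+11=5
a = -1: -1+-1=-2, -1+1=0, -1+5=4, -1+10=9, -1+11=10
a = 1: 1+1=2, 1+5=6, 1+10=11, 1+11=12
a = 5: 5+5=10, 5+10=15, 5+11=16
a = 10: 10+10=20, 10+11=21
a = 11: 11+11=22
Distinct sums: {-12, -7, -5, -2, -1, 0, 2, 4, 5, 6, 9, 10, 11, 12, 15, 16, 20, 21, 22}
|A + A| = 19

|A + A| = 19


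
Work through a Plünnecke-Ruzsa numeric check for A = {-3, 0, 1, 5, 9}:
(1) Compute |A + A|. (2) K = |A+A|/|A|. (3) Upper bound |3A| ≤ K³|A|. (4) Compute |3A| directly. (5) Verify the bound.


|A| = 5.
Step 1: Compute A + A by enumerating all 25 pairs.
A + A = {-6, -3, -2, 0, 1, 2, 5, 6, 9, 10, 14, 18}, so |A + A| = 12.
Step 2: Doubling constant K = |A + A|/|A| = 12/5 = 12/5 ≈ 2.4000.
Step 3: Plünnecke-Ruzsa gives |3A| ≤ K³·|A| = (2.4000)³ · 5 ≈ 69.1200.
Step 4: Compute 3A = A + A + A directly by enumerating all triples (a,b,c) ∈ A³; |3A| = 22.
Step 5: Check 22 ≤ 69.1200? Yes ✓.

K = 12/5, Plünnecke-Ruzsa bound K³|A| ≈ 69.1200, |3A| = 22, inequality holds.


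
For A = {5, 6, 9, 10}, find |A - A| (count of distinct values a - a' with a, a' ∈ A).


A - A = {a - a' : a, a' ∈ A}; |A| = 4.
Bounds: 2|A|-1 ≤ |A - A| ≤ |A|² - |A| + 1, i.e. 7 ≤ |A - A| ≤ 13.
Note: 0 ∈ A - A always (from a - a). The set is symmetric: if d ∈ A - A then -d ∈ A - A.
Enumerate nonzero differences d = a - a' with a > a' (then include -d):
Positive differences: {1, 3, 4, 5}
Full difference set: {0} ∪ (positive diffs) ∪ (negative diffs).
|A - A| = 1 + 2·4 = 9 (matches direct enumeration: 9).

|A - A| = 9


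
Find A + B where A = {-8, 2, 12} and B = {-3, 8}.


A + B = {a + b : a ∈ A, b ∈ B}.
Enumerate all |A|·|B| = 3·2 = 6 pairs (a, b) and collect distinct sums.
a = -8: -8+-3=-11, -8+8=0
a = 2: 2+-3=-1, 2+8=10
a = 12: 12+-3=9, 12+8=20
Collecting distinct sums: A + B = {-11, -1, 0, 9, 10, 20}
|A + B| = 6

A + B = {-11, -1, 0, 9, 10, 20}


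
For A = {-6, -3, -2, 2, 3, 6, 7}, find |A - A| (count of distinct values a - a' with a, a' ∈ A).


A - A = {a - a' : a, a' ∈ A}; |A| = 7.
Bounds: 2|A|-1 ≤ |A - A| ≤ |A|² - |A| + 1, i.e. 13 ≤ |A - A| ≤ 43.
Note: 0 ∈ A - A always (from a - a). The set is symmetric: if d ∈ A - A then -d ∈ A - A.
Enumerate nonzero differences d = a - a' with a > a' (then include -d):
Positive differences: {1, 3, 4, 5, 6, 8, 9, 10, 12, 13}
Full difference set: {0} ∪ (positive diffs) ∪ (negative diffs).
|A - A| = 1 + 2·10 = 21 (matches direct enumeration: 21).

|A - A| = 21


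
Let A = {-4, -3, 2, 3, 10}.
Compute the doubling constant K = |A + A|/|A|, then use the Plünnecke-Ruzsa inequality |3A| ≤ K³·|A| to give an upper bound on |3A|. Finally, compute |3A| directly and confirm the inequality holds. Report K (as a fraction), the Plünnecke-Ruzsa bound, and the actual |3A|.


|A| = 5.
Step 1: Compute A + A by enumerating all 25 pairs.
A + A = {-8, -7, -6, -2, -1, 0, 4, 5, 6, 7, 12, 13, 20}, so |A + A| = 13.
Step 2: Doubling constant K = |A + A|/|A| = 13/5 = 13/5 ≈ 2.6000.
Step 3: Plünnecke-Ruzsa gives |3A| ≤ K³·|A| = (2.6000)³ · 5 ≈ 87.8800.
Step 4: Compute 3A = A + A + A directly by enumerating all triples (a,b,c) ∈ A³; |3A| = 25.
Step 5: Check 25 ≤ 87.8800? Yes ✓.

K = 13/5, Plünnecke-Ruzsa bound K³|A| ≈ 87.8800, |3A| = 25, inequality holds.


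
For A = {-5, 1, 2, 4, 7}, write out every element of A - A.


A - A = {a - a' : a, a' ∈ A}.
Compute a - a' for each ordered pair (a, a'):
a = -5: -5--5=0, -5-1=-6, -5-2=-7, -5-4=-9, -5-7=-12
a = 1: 1--5=6, 1-1=0, 1-2=-1, 1-4=-3, 1-7=-6
a = 2: 2--5=7, 2-1=1, 2-2=0, 2-4=-2, 2-7=-5
a = 4: 4--5=9, 4-1=3, 4-2=2, 4-4=0, 4-7=-3
a = 7: 7--5=12, 7-1=6, 7-2=5, 7-4=3, 7-7=0
Collecting distinct values (and noting 0 appears from a-a):
A - A = {-12, -9, -7, -6, -5, -3, -2, -1, 0, 1, 2, 3, 5, 6, 7, 9, 12}
|A - A| = 17

A - A = {-12, -9, -7, -6, -5, -3, -2, -1, 0, 1, 2, 3, 5, 6, 7, 9, 12}


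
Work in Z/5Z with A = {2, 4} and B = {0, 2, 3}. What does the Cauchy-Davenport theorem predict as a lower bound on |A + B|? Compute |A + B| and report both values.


Cauchy-Davenport: |A + B| ≥ min(p, |A| + |B| - 1) for A, B nonempty in Z/pZ.
|A| = 2, |B| = 3, p = 5.
CD lower bound = min(5, 2 + 3 - 1) = min(5, 4) = 4.
Compute A + B mod 5 directly:
a = 2: 2+0=2, 2+2=4, 2+3=0
a = 4: 4+0=4, 4+2=1, 4+3=2
A + B = {0, 1, 2, 4}, so |A + B| = 4.
Verify: 4 ≥ 4? Yes ✓.

CD lower bound = 4, actual |A + B| = 4.


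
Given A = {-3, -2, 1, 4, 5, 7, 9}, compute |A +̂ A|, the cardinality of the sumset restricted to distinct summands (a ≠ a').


Restricted sumset: A +̂ A = {a + a' : a ∈ A, a' ∈ A, a ≠ a'}.
Equivalently, take A + A and drop any sum 2a that is achievable ONLY as a + a for a ∈ A (i.e. sums representable only with equal summands).
Enumerate pairs (a, a') with a < a' (symmetric, so each unordered pair gives one sum; this covers all a ≠ a'):
  -3 + -2 = -5
  -3 + 1 = -2
  -3 + 4 = 1
  -3 + 5 = 2
  -3 + 7 = 4
  -3 + 9 = 6
  -2 + 1 = -1
  -2 + 4 = 2
  -2 + 5 = 3
  -2 + 7 = 5
  -2 + 9 = 7
  1 + 4 = 5
  1 + 5 = 6
  1 + 7 = 8
  1 + 9 = 10
  4 + 5 = 9
  4 + 7 = 11
  4 + 9 = 13
  5 + 7 = 12
  5 + 9 = 14
  7 + 9 = 16
Collected distinct sums: {-5, -2, -1, 1, 2, 3, 4, 5, 6, 7, 8, 9, 10, 11, 12, 13, 14, 16}
|A +̂ A| = 18
(Reference bound: |A +̂ A| ≥ 2|A| - 3 for |A| ≥ 2, with |A| = 7 giving ≥ 11.)

|A +̂ A| = 18


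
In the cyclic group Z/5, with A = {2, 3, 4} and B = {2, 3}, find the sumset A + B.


Work in Z/5Z: reduce every sum a + b modulo 5.
Enumerate all 6 pairs:
a = 2: 2+2=4, 2+3=0
a = 3: 3+2=0, 3+3=1
a = 4: 4+2=1, 4+3=2
Distinct residues collected: {0, 1, 2, 4}
|A + B| = 4 (out of 5 total residues).

A + B = {0, 1, 2, 4}
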